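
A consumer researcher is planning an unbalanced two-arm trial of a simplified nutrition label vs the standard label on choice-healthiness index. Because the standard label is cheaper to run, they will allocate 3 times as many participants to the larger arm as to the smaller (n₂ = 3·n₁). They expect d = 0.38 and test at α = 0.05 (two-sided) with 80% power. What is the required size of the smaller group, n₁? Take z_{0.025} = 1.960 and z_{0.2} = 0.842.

n₁ = 73

With allocation ratio k = n₂/n₁ = 3, Var(x̄₁−x̄₂) = σ²(1/n₁ + 1/(k·n₁)) = σ²·(k+1)/(k·n₁).
So n₁ = (1 + 1/k)·((z_{α/2} + z_β)/d)² = 1.333 × (2.802/0.38)².
n₁ = 1.333 × 54.37 = 72.5.
Round up: n₁ = 73, giving n₂ = 3 × 73 = 219.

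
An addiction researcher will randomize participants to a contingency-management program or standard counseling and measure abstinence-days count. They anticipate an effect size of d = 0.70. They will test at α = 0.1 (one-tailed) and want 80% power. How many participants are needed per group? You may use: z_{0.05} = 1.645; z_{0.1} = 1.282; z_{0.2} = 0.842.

n = 19 per group

For two independent groups with equal n: n = 2·((z_{α} + z_β) / d)².
z_{α} + z_β = 1.282 + 0.842 = 2.124.
n = 2 × (2.124 / 0.70)² = 2 × 3.034² = 2 × 9.21 = 18.4.
Round up to the next whole participant.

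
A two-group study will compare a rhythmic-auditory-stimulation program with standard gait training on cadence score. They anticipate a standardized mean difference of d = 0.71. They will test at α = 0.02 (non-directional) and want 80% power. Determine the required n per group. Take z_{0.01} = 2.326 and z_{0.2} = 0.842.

For two independent groups with equal n: n = 2·((z_{α/2} + z_β) / d)².
z_{α/2} + z_β = 2.326 + 0.842 = 3.168.
n = 2 × (3.168 / 0.71)² = 2 × 4.462² = 2 × 19.91 = 39.8.
Round up to the next whole participant.

n = 40 per group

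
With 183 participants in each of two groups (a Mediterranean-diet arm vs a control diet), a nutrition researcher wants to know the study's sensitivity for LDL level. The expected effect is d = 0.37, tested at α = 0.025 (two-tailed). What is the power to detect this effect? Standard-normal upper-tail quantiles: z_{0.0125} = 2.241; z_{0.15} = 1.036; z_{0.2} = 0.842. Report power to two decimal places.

power ≈ 0.90

For two equal groups, power = Φ(d·√(n/2) − z_{α/2}).
d·√(n/2) = 0.37 × √(183/2) = 0.37 × 9.566 = 3.539.
z_β = 3.539 − 2.241 = 1.298.
Power = Φ(1.298) = 0.903.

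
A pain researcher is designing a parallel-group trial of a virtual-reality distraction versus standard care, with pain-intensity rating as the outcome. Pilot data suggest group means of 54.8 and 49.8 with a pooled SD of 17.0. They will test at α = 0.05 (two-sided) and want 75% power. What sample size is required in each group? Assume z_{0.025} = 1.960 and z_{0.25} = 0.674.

n = 161 per group

Cohen's d = |M₁ − M₂| / SD_pooled = |54.8 − 49.8| / 17.0 = 5.0 / 17.0 = 0.294.
For two independent groups with equal n: n = 2·((z_{α/2} + z_β) / d)².
z_{α/2} + z_β = 1.960 + 0.674 = 2.634.
n = 2 × (2.634 / 0.294)² = 2 × 8.959² = 2 × 80.27 = 160.5.
Round up to the next whole participant.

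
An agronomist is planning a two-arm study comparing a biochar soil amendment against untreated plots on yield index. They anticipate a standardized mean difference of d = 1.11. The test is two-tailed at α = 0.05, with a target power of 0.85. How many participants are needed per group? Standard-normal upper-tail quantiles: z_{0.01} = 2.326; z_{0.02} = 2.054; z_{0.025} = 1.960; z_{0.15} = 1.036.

n = 15 per group

For two independent groups with equal n: n = 2·((z_{α/2} + z_β) / d)².
z_{α/2} + z_β = 1.960 + 1.036 = 2.996.
n = 2 × (2.996 / 1.11)² = 2 × 2.699² = 2 × 7.29 = 14.6.
Round up to the next whole participant.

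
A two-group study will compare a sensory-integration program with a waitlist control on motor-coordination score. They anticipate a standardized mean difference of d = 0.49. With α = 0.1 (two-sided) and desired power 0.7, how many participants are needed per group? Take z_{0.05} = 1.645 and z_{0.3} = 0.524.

n = 40 per group

For two independent groups with equal n: n = 2·((z_{α/2} + z_β) / d)².
z_{α/2} + z_β = 1.645 + 0.524 = 2.169.
n = 2 × (2.169 / 0.49)² = 2 × 4.427² = 2 × 19.59 = 39.2.
Round up to the next whole participant.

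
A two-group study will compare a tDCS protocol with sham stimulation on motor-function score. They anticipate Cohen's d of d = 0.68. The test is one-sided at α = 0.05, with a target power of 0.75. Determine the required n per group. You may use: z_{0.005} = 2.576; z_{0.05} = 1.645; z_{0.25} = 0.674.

n = 24 per group

For two independent groups with equal n: n = 2·((z_{α} + z_β) / d)².
z_{α} + z_β = 1.645 + 0.674 = 2.319.
n = 2 × (2.319 / 0.68)² = 2 × 3.410² = 2 × 11.63 = 23.3.
Round up to the next whole participant.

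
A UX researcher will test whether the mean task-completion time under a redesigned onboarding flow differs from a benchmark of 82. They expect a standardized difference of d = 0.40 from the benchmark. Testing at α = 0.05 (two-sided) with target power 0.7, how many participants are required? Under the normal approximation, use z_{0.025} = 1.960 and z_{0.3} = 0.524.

n = 39

For a one-sample test: n = ((z_{α/2} + z_β) / d)².
z_{α/2} + z_β = 1.960 + 0.524 = 2.484.
n = (2.484 / 0.40)² = 6.210² = 38.56.
Round up.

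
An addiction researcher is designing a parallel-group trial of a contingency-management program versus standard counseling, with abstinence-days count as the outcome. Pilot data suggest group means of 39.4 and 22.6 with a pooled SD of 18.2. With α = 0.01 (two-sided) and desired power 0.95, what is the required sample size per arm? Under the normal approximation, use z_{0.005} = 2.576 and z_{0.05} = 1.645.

n = 42 per group

Cohen's d = |M₁ − M₂| / SD_pooled = |39.4 − 22.6| / 18.2 = 16.8 / 18.2 = 0.923.
For two independent groups with equal n: n = 2·((z_{α/2} + z_β) / d)².
z_{α/2} + z_β = 2.576 + 1.645 = 4.221.
n = 2 × (4.221 / 0.923)² = 2 × 4.573² = 2 × 20.91 = 41.8.
Round up to the next whole participant.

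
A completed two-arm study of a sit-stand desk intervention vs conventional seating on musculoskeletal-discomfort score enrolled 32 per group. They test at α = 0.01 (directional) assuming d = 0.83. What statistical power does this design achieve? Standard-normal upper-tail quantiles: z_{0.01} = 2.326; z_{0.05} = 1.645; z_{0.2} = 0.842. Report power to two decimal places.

power ≈ 0.84

For two equal groups, power = Φ(d·√(n/2) − z_{α}).
d·√(n/2) = 0.83 × √(32/2) = 0.83 × 4.000 = 3.320.
z_β = 3.320 − 2.326 = 0.994.
Power = Φ(0.994) = 0.840.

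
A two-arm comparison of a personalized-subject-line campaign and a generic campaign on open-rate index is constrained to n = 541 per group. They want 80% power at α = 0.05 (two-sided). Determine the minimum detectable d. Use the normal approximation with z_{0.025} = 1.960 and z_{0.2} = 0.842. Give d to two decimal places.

For two independent groups of n = 541 each: d_min = (z_{α/2} + z_β)·√(2/n).
z-sum = 1.960 + 0.842 = 2.802.
d_min = 2.802 × √(2/541) = 2.802 × 0.0608 = 0.170.

d_min ≈ 0.17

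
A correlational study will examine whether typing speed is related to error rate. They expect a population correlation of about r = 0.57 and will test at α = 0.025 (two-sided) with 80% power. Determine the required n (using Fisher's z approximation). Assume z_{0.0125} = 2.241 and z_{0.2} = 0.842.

n = 26

Fisher's z: C = ½·ln((1+r)/(1−r)) = ½·ln(3.6512) = 0.6475.
n = ((z_{α/2} + z_β)/C)² + 3.
(2.241 + 0.842) / 0.6475 = 3.083 / 0.6475 = 4.761.
n = 4.761² + 3 = 22.67 + 3 = 25.7.
Round up.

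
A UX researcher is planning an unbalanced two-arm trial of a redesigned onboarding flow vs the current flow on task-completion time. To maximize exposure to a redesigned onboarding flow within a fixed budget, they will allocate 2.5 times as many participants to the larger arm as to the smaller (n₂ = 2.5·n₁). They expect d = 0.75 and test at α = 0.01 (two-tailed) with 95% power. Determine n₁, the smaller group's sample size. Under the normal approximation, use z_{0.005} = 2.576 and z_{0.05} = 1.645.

n₁ = 45

With allocation ratio k = n₂/n₁ = 2.5, Var(x̄₁−x̄₂) = σ²(1/n₁ + 1/(k·n₁)) = σ²·(k+1)/(k·n₁).
So n₁ = (1 + 1/k)·((z_{α/2} + z_β)/d)² = 1.400 × (4.221/0.75)².
n₁ = 1.400 × 31.67 = 44.3.
Round up: n₁ = 45, giving n₂ = ⌈2.5 × 45⌉ = ⌈112.5⌉ = 113.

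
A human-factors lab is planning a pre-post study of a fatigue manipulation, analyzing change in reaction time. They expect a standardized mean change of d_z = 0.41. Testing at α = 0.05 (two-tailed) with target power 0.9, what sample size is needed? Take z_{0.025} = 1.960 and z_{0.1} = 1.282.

For a paired (one-sample on differences) test: n = ((z_{α/2} + z_β) / d)².
z_{α/2} + z_β = 1.960 + 1.282 = 3.242.
n = (3.242 / 0.41)² = 7.907² = 62.53.
Round up.

n = 63 pairs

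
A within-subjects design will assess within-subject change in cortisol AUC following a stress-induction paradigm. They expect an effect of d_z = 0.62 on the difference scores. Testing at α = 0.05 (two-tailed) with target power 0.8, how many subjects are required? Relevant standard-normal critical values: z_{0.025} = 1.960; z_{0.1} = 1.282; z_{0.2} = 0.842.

For a paired (one-sample on differences) test: n = ((z_{α/2} + z_β) / d)².
z_{α/2} + z_β = 1.960 + 0.842 = 2.802.
n = (2.802 / 0.62)² = 4.519² = 20.42.
Round up.

n = 21 pairs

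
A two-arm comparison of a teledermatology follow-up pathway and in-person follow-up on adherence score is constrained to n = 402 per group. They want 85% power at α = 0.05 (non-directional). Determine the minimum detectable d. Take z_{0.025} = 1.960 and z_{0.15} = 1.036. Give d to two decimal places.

d_min ≈ 0.21

For two independent groups of n = 402 each: d_min = (z_{α/2} + z_β)·√(2/n).
z-sum = 1.960 + 1.036 = 2.996.
d_min = 2.996 × √(2/402) = 2.996 × 0.0705 = 0.211.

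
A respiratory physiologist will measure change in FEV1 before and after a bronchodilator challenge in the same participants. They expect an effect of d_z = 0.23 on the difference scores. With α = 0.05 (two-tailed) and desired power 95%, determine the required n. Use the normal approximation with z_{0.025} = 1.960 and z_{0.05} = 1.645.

n = 246 pairs

For a paired (one-sample on differences) test: n = ((z_{α/2} + z_β) / d)².
z_{α/2} + z_β = 1.960 + 1.645 = 3.605.
n = (3.605 / 0.23)² = 15.674² = 245.67.
Round up.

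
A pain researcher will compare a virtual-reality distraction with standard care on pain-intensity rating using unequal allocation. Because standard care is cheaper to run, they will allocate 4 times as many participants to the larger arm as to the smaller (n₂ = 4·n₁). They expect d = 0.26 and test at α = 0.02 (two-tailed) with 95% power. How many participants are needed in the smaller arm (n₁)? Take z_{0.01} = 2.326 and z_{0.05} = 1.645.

With allocation ratio k = n₂/n₁ = 4, Var(x̄₁−x̄₂) = σ²(1/n₁ + 1/(k·n₁)) = σ²·(k+1)/(k·n₁).
So n₁ = (1 + 1/k)·((z_{α/2} + z_β)/d)² = 1.250 × (3.971/0.26)².
n₁ = 1.250 × 233.27 = 291.6.
Round up: n₁ = 292, giving n₂ = 4 × 292 = 1168.

n₁ = 292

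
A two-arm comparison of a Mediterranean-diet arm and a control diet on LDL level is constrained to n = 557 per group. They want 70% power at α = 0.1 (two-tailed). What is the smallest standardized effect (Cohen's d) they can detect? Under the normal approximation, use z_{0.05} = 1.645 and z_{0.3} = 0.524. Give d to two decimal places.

d_min ≈ 0.13

For two independent groups of n = 557 each: d_min = (z_{α/2} + z_β)·√(2/n).
z-sum = 1.645 + 0.524 = 2.169.
d_min = 2.169 × √(2/557) = 2.169 × 0.0599 = 0.130.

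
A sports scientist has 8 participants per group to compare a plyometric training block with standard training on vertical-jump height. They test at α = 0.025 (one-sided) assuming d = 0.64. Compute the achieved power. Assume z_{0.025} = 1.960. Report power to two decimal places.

power ≈ 0.25

For two equal groups, power = Φ(d·√(n/2) − z_{α}).
d·√(n/2) = 0.64 × √(8/2) = 0.64 × 2.000 = 1.280.
z_β = 1.280 − 1.960 = -0.680.
Power = Φ(-0.680) = 0.248.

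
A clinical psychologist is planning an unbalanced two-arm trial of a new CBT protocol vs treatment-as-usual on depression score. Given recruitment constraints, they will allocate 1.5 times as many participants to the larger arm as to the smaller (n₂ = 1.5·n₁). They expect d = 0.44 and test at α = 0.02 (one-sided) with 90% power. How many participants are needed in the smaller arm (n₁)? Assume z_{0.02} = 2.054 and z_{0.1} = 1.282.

With allocation ratio k = n₂/n₁ = 1.5, Var(x̄₁−x̄₂) = σ²(1/n₁ + 1/(k·n₁)) = σ²·(k+1)/(k·n₁).
So n₁ = (1 + 1/k)·((z_{α} + z_β)/d)² = 1.667 × (3.336/0.44)².
n₁ = 1.667 × 57.48 = 95.8.
Round up: n₁ = 96, giving n₂ = 1.5 × 96 = 144.

n₁ = 96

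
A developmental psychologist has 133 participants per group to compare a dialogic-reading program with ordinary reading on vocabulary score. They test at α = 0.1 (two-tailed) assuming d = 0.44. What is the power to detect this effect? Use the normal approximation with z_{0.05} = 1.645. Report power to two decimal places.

For two equal groups, power = Φ(d·√(n/2) − z_{α/2}).
d·√(n/2) = 0.44 × √(133/2) = 0.44 × 8.155 = 3.588.
z_β = 3.588 − 1.645 = 1.943.
Power = Φ(1.943) = 0.974.

power ≈ 0.97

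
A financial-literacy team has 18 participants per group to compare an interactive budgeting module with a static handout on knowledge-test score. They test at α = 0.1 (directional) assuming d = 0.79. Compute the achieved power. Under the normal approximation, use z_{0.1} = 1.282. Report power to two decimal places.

power ≈ 0.86

For two equal groups, power = Φ(d·√(n/2) − z_{α}).
d·√(n/2) = 0.79 × √(18/2) = 0.79 × 3.000 = 2.370.
z_β = 2.370 − 1.282 = 1.088.
Power = Φ(1.088) = 0.862.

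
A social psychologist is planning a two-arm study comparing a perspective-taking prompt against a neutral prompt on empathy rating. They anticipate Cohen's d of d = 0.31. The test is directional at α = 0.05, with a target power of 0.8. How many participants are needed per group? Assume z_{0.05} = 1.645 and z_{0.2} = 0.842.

n = 129 per group

For two independent groups with equal n: n = 2·((z_{α} + z_β) / d)².
z_{α} + z_β = 1.645 + 0.842 = 2.487.
n = 2 × (2.487 / 0.31)² = 2 × 8.023² = 2 × 64.36 = 128.7.
Round up to the next whole participant.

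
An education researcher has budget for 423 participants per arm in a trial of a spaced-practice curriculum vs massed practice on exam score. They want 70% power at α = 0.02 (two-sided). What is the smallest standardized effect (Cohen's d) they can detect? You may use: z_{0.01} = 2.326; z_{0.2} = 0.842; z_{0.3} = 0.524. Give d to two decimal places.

d_min ≈ 0.20

For two independent groups of n = 423 each: d_min = (z_{α/2} + z_β)·√(2/n).
z-sum = 2.326 + 0.524 = 2.850.
d_min = 2.850 × √(2/423) = 2.850 × 0.0688 = 0.196.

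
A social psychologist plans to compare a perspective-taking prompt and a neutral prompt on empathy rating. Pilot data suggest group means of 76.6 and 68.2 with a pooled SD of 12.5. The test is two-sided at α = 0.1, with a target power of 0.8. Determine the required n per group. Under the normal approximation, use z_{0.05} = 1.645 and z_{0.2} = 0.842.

Cohen's d = |M₁ − M₂| / SD_pooled = |76.6 − 68.2| / 12.5 = 8.4 / 12.5 = 0.672.
For two independent groups with equal n: n = 2·((z_{α/2} + z_β) / d)².
z_{α/2} + z_β = 1.645 + 0.842 = 2.487.
n = 2 × (2.487 / 0.672)² = 2 × 3.701² = 2 × 13.70 = 27.4.
Round up to the next whole participant.

n = 28 per group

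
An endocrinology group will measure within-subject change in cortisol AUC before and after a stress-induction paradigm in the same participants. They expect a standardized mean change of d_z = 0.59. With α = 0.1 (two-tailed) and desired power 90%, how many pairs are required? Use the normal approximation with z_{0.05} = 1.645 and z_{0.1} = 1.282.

For a paired (one-sample on differences) test: n = ((z_{α/2} + z_β) / d)².
z_{α/2} + z_β = 1.645 + 1.282 = 2.927.
n = (2.927 / 0.59)² = 4.961² = 24.61.
Round up.

n = 25 pairs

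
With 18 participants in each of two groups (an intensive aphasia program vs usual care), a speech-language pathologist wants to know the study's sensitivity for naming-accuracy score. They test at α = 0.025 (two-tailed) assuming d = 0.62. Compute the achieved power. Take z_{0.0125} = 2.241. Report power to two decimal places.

For two equal groups, power = Φ(d·√(n/2) − z_{α/2}).
d·√(n/2) = 0.62 × √(18/2) = 0.62 × 3.000 = 1.860.
z_β = 1.860 − 2.241 = -0.381.
Power = Φ(-0.381) = 0.352.

power ≈ 0.35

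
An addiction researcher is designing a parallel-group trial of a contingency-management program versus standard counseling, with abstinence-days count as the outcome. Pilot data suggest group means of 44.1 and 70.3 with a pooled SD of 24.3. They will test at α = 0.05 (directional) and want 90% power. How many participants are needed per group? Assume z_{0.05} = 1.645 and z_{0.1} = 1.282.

Cohen's d = |M₁ − M₂| / SD_pooled = |44.1 − 70.3| / 24.3 = 26.2 / 24.3 = 1.078.
For two independent groups with equal n: n = 2·((z_{α} + z_β) / d)².
z_{α} + z_β = 1.645 + 1.282 = 2.927.
n = 2 × (2.927 / 1.078)² = 2 × 2.715² = 2 × 7.37 = 14.7.
Round up to the next whole participant.

n = 15 per group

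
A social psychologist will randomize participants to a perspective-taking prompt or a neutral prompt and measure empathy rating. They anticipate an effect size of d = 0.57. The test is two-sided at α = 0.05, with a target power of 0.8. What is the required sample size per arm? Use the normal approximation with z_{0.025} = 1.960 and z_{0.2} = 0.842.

n = 49 per group

For two independent groups with equal n: n = 2·((z_{α/2} + z_β) / d)².
z_{α/2} + z_β = 1.960 + 0.842 = 2.802.
n = 2 × (2.802 / 0.57)² = 2 × 4.916² = 2 × 24.16 = 48.3.
Round up to the next whole participant.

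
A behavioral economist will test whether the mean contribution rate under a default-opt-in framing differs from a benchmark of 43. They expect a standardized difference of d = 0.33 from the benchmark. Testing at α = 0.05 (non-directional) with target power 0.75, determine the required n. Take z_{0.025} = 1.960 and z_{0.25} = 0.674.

For a one-sample test: n = ((z_{α/2} + z_β) / d)².
z_{α/2} + z_β = 1.960 + 0.674 = 2.634.
n = (2.634 / 0.33)² = 7.982² = 63.71.
Round up.

n = 64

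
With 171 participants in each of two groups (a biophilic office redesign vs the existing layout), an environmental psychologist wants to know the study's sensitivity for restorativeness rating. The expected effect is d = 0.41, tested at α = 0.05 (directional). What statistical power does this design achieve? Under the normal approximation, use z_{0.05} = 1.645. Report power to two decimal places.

power ≈ 0.98

For two equal groups, power = Φ(d·√(n/2) − z_{α}).
d·√(n/2) = 0.41 × √(171/2) = 0.41 × 9.247 = 3.791.
z_β = 3.791 − 1.645 = 2.146.
Power = Φ(2.146) = 0.984.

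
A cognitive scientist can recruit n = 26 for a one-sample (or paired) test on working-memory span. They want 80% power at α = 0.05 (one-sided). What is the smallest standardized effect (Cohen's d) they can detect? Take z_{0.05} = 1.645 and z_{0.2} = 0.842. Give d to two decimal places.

For a single sample (or paired design) of n = 26: d_min = (z_{α} + z_β)/√n.
z-sum = 1.645 + 0.842 = 2.487.
d_min = 2.487 / √26 = 2.487 / 5.099 = 0.488.

d_min ≈ 0.49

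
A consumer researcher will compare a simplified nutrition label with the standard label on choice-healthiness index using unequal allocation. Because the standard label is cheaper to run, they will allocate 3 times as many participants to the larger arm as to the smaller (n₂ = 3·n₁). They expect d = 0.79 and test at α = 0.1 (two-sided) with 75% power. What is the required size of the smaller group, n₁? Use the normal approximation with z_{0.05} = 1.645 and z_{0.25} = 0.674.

n₁ = 12

With allocation ratio k = n₂/n₁ = 3, Var(x̄₁−x̄₂) = σ²(1/n₁ + 1/(k·n₁)) = σ²·(k+1)/(k·n₁).
So n₁ = (1 + 1/k)·((z_{α/2} + z_β)/d)² = 1.333 × (2.319/0.79)².
n₁ = 1.333 × 8.62 = 11.5.
Round up: n₁ = 12, giving n₂ = 3 × 12 = 36.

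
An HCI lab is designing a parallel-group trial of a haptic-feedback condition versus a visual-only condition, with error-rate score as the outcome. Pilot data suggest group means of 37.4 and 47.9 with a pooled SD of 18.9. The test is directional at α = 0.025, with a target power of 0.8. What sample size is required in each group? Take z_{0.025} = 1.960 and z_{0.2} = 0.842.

n = 51 per group

Cohen's d = |M₁ − M₂| / SD_pooled = |37.4 − 47.9| / 18.9 = 10.5 / 18.9 = 0.556.
For two independent groups with equal n: n = 2·((z_{α} + z_β) / d)².
z_{α} + z_β = 1.960 + 0.842 = 2.802.
n = 2 × (2.802 / 0.556)² = 2 × 5.040² = 2 × 25.40 = 50.8.
Round up to the next whole participant.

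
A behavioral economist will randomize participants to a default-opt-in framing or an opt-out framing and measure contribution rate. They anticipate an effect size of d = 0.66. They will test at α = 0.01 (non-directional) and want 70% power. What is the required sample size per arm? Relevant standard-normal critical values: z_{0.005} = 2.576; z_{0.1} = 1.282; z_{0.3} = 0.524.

n = 45 per group

For two independent groups with equal n: n = 2·((z_{α/2} + z_β) / d)².
z_{α/2} + z_β = 2.576 + 0.524 = 3.100.
n = 2 × (3.100 / 0.66)² = 2 × 4.697² = 2 × 22.06 = 44.1.
Round up to the next whole participant.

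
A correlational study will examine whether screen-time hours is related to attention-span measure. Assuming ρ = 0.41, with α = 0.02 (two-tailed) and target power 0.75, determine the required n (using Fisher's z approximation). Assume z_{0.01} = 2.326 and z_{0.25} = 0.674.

Fisher's z: C = ½·ln((1+r)/(1−r)) = ½·ln(2.3898) = 0.4356.
n = ((z_{α/2} + z_β)/C)² + 3.
(2.326 + 0.674) / 0.4356 = 3.000 / 0.4356 = 6.887.
n = 6.887² + 3 = 47.43 + 3 = 50.4.
Round up.

n = 51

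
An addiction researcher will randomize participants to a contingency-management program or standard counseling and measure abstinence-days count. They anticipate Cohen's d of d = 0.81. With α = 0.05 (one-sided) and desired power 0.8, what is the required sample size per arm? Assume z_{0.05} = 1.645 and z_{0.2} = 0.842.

For two independent groups with equal n: n = 2·((z_{α} + z_β) / d)².
z_{α} + z_β = 1.645 + 0.842 = 2.487.
n = 2 × (2.487 / 0.81)² = 2 × 3.070² = 2 × 9.43 = 18.9.
Round up to the next whole participant.

n = 19 per group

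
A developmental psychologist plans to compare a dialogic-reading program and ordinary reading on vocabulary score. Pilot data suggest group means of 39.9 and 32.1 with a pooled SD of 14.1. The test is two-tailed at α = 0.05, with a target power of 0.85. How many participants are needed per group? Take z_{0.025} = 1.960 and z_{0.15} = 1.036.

n = 59 per group

Cohen's d = |M₁ − M₂| / SD_pooled = |39.9 − 32.1| / 14.1 = 7.8 / 14.1 = 0.553.
For two independent groups with equal n: n = 2·((z_{α/2} + z_β) / d)².
z_{α/2} + z_β = 1.960 + 1.036 = 2.996.
n = 2 × (2.996 / 0.553)² = 2 × 5.418² = 2 × 29.35 = 58.7.
Round up to the next whole participant.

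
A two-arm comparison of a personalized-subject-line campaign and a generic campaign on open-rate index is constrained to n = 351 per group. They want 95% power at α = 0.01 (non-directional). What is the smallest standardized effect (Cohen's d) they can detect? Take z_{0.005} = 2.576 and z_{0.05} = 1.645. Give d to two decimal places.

d_min ≈ 0.32

For two independent groups of n = 351 each: d_min = (z_{α/2} + z_β)·√(2/n).
z-sum = 2.576 + 1.645 = 4.221.
d_min = 4.221 × √(2/351) = 4.221 × 0.0755 = 0.319.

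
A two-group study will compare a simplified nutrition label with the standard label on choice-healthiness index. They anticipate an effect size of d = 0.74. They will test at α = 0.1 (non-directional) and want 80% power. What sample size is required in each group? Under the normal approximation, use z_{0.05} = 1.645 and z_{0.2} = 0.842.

n = 23 per group

For two independent groups with equal n: n = 2·((z_{α/2} + z_β) / d)².
z_{α/2} + z_β = 1.645 + 0.842 = 2.487.
n = 2 × (2.487 / 0.74)² = 2 × 3.361² = 2 × 11.30 = 22.6.
Round up to the next whole participant.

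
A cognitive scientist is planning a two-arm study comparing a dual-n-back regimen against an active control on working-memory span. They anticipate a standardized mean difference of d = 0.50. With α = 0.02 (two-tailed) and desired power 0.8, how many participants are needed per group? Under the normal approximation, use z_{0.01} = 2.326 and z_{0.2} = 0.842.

n = 81 per group

For two independent groups with equal n: n = 2·((z_{α/2} + z_β) / d)².
z_{α/2} + z_β = 2.326 + 0.842 = 3.168.
n = 2 × (3.168 / 0.50)² = 2 × 6.336² = 2 × 40.14 = 80.3.
Round up to the next whole participant.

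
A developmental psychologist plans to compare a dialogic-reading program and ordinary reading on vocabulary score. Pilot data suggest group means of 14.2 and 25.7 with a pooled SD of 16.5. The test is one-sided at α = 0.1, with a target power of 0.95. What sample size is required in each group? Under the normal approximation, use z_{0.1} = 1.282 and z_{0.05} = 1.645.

Cohen's d = |M₁ − M₂| / SD_pooled = |14.2 − 25.7| / 16.5 = 11.5 / 16.5 = 0.697.
For two independent groups with equal n: n = 2·((z_{α} + z_β) / d)².
z_{α} + z_β = 1.282 + 1.645 = 2.927.
n = 2 × (2.927 / 0.697)² = 2 × 4.199² = 2 × 17.64 = 35.3.
Round up to the next whole participant.

n = 36 per group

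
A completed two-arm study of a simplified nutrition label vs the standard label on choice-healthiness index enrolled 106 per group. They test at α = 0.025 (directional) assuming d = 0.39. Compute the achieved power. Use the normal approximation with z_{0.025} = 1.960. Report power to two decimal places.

power ≈ 0.81

For two equal groups, power = Φ(d·√(n/2) − z_{α}).
d·√(n/2) = 0.39 × √(106/2) = 0.39 × 7.280 = 2.839.
z_β = 2.839 − 1.960 = 0.879.
Power = Φ(0.879) = 0.810.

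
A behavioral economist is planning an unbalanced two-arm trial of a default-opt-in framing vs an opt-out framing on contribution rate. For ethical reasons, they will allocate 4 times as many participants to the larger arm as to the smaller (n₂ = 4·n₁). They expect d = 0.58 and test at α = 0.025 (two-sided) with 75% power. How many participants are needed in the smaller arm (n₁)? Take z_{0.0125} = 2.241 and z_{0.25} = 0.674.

n₁ = 32

With allocation ratio k = n₂/n₁ = 4, Var(x̄₁−x̄₂) = σ²(1/n₁ + 1/(k·n₁)) = σ²·(k+1)/(k·n₁).
So n₁ = (1 + 1/k)·((z_{α/2} + z_β)/d)² = 1.250 × (2.915/0.58)².
n₁ = 1.250 × 25.26 = 31.6.
Round up: n₁ = 32, giving n₂ = 4 × 32 = 128.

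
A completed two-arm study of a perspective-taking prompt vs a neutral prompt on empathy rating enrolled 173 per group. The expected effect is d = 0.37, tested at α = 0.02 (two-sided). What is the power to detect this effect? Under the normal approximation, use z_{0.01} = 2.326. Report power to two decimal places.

power ≈ 0.87

For two equal groups, power = Φ(d·√(n/2) − z_{α/2}).
d·√(n/2) = 0.37 × √(173/2) = 0.37 × 9.301 = 3.441.
z_β = 3.441 − 2.326 = 1.115.
Power = Φ(1.115) = 0.868.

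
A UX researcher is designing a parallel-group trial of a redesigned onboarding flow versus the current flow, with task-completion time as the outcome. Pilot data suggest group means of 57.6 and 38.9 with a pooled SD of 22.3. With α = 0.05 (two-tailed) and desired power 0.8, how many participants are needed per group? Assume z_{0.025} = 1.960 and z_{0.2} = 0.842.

Cohen's d = |M₁ − M₂| / SD_pooled = |57.6 − 38.9| / 22.3 = 18.7 / 22.3 = 0.839.
For two independent groups with equal n: n = 2·((z_{α/2} + z_β) / d)².
z_{α/2} + z_β = 1.960 + 0.842 = 2.802.
n = 2 × (2.802 / 0.839)² = 2 × 3.340² = 2 × 11.15 = 22.3.
Round up to the next whole participant.

n = 23 per group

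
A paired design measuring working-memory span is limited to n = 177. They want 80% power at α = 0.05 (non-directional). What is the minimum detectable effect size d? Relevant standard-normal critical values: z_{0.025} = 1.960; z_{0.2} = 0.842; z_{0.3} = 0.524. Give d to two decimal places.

d_min ≈ 0.21

For a single sample (or paired design) of n = 177: d_min = (z_{α/2} + z_β)/√n.
z-sum = 1.960 + 0.842 = 2.802.
d_min = 2.802 / √177 = 2.802 / 13.304 = 0.211.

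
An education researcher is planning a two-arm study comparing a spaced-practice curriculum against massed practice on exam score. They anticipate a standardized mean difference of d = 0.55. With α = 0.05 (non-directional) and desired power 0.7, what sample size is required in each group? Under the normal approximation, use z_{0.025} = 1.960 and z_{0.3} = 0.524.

n = 41 per group

For two independent groups with equal n: n = 2·((z_{α/2} + z_β) / d)².
z_{α/2} + z_β = 1.960 + 0.524 = 2.484.
n = 2 × (2.484 / 0.55)² = 2 × 4.516² = 2 × 20.40 = 40.8.
Round up to the next whole participant.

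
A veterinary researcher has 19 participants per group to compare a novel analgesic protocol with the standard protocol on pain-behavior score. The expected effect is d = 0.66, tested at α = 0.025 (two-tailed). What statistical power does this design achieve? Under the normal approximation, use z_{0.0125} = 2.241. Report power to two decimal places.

For two equal groups, power = Φ(d·√(n/2) − z_{α/2}).
d·√(n/2) = 0.66 × √(19/2) = 0.66 × 3.082 = 2.034.
z_β = 2.034 − 2.241 = -0.207.
Power = Φ(-0.207) = 0.418.

power ≈ 0.42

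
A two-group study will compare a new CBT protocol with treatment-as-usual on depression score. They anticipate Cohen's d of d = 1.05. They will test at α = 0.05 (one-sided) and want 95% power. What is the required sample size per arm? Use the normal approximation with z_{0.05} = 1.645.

For two independent groups with equal n: n = 2·((z_{α} + z_β) / d)².
z_{α} + z_β = 1.645 + 1.645 = 3.290.
n = 2 × (3.290 / 1.05)² = 2 × 3.133² = 2 × 9.82 = 19.6.
Round up to the next whole participant.

n = 20 per group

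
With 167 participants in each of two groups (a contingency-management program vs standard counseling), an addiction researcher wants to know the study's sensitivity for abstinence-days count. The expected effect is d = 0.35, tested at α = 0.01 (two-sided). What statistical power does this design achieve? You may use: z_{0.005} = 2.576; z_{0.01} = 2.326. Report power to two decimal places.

For two equal groups, power = Φ(d·√(n/2) − z_{α/2}).
d·√(n/2) = 0.35 × √(167/2) = 0.35 × 9.138 = 3.198.
z_β = 3.198 − 2.576 = 0.622.
Power = Φ(0.622) = 0.733.

power ≈ 0.73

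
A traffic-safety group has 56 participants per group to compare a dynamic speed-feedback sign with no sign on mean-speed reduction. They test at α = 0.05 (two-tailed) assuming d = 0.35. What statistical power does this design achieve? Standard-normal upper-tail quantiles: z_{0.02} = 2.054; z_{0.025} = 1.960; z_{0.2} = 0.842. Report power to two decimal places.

power ≈ 0.46

For two equal groups, power = Φ(d·√(n/2) − z_{α/2}).
d·√(n/2) = 0.35 × √(56/2) = 0.35 × 5.292 = 1.852.
z_β = 1.852 − 1.960 = -0.108.
Power = Φ(-0.108) = 0.457.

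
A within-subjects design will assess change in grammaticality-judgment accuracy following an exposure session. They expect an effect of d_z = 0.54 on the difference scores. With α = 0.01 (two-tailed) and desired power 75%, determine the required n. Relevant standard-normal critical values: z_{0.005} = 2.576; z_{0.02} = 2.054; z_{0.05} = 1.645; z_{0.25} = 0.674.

n = 37 pairs

For a paired (one-sample on differences) test: n = ((z_{α/2} + z_β) / d)².
z_{α/2} + z_β = 2.576 + 0.674 = 3.250.
n = (3.250 / 0.54)² = 6.019² = 36.22.
Round up.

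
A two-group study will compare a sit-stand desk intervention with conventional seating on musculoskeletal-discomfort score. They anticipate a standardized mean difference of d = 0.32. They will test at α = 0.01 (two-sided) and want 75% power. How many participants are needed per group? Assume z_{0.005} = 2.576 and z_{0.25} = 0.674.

n = 207 per group

For two independent groups with equal n: n = 2·((z_{α/2} + z_β) / d)².
z_{α/2} + z_β = 2.576 + 0.674 = 3.250.
n = 2 × (3.250 / 0.32)² = 2 × 10.156² = 2 × 103.15 = 206.3.
Round up to the next whole participant.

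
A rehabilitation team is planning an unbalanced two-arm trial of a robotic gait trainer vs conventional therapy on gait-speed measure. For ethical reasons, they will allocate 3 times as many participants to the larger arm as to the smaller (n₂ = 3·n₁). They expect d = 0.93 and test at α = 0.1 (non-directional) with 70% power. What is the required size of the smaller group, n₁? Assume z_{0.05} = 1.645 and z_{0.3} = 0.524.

n₁ = 8

With allocation ratio k = n₂/n₁ = 3, Var(x̄₁−x̄₂) = σ²(1/n₁ + 1/(k·n₁)) = σ²·(k+1)/(k·n₁).
So n₁ = (1 + 1/k)·((z_{α/2} + z_β)/d)² = 1.333 × (2.169/0.93)².
n₁ = 1.333 × 5.44 = 7.3.
Round up: n₁ = 8, giving n₂ = 3 × 8 = 24.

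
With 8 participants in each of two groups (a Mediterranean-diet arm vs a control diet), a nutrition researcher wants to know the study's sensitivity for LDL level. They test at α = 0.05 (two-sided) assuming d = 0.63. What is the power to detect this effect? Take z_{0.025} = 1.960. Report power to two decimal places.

For two equal groups, power = Φ(d·√(n/2) − z_{α/2}).
d·√(n/2) = 0.63 × √(8/2) = 0.63 × 2.000 = 1.260.
z_β = 1.260 − 1.960 = -0.700.
Power = Φ(-0.700) = 0.242.

power ≈ 0.24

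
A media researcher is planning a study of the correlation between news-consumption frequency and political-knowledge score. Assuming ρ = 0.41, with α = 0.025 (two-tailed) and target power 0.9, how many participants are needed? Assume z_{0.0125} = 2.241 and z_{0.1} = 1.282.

n = 69

Fisher's z: C = ½·ln((1+r)/(1−r)) = ½·ln(2.3898) = 0.4356.
n = ((z_{α/2} + z_β)/C)² + 3.
(2.241 + 1.282) / 0.4356 = 3.523 / 0.4356 = 8.088.
n = 8.088² + 3 = 65.41 + 3 = 68.4.
Round up.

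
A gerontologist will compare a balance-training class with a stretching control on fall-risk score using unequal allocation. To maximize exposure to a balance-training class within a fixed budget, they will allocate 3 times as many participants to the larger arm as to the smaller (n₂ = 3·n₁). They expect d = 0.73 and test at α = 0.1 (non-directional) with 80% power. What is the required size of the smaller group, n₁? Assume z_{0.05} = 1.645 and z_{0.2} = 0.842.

n₁ = 16

With allocation ratio k = n₂/n₁ = 3, Var(x̄₁−x̄₂) = σ²(1/n₁ + 1/(k·n₁)) = σ²·(k+1)/(k·n₁).
So n₁ = (1 + 1/k)·((z_{α/2} + z_β)/d)² = 1.333 × (2.487/0.73)².
n₁ = 1.333 × 11.61 = 15.5.
Round up: n₁ = 16, giving n₂ = 3 × 16 = 48.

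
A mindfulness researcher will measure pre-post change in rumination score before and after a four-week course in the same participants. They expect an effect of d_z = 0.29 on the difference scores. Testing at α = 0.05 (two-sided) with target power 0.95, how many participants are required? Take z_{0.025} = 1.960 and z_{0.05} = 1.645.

For a paired (one-sample on differences) test: n = ((z_{α/2} + z_β) / d)².
z_{α/2} + z_β = 1.960 + 1.645 = 3.605.
n = (3.605 / 0.29)² = 12.431² = 154.53.
Round up.

n = 155 pairs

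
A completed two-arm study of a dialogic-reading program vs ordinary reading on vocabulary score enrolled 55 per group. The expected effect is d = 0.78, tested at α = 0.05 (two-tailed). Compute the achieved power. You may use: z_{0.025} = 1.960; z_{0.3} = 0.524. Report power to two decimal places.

power ≈ 0.98

For two equal groups, power = Φ(d·√(n/2) − z_{α/2}).
d·√(n/2) = 0.78 × √(55/2) = 0.78 × 5.244 = 4.090.
z_β = 4.090 − 1.960 = 2.130.
Power = Φ(2.130) = 0.983.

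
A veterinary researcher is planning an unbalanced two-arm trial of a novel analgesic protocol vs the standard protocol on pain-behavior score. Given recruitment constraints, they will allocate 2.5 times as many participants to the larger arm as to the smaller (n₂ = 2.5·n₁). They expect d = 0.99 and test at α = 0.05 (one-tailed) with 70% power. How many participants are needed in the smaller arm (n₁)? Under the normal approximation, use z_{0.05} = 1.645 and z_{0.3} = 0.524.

With allocation ratio k = n₂/n₁ = 2.5, Var(x̄₁−x̄₂) = σ²(1/n₁ + 1/(k·n₁)) = σ²·(k+1)/(k·n₁).
So n₁ = (1 + 1/k)·((z_{α} + z_β)/d)² = 1.400 × (2.169/0.99)².
n₁ = 1.400 × 4.80 = 6.7.
Round up: n₁ = 7, giving n₂ = ⌈2.5 × 7⌉ = ⌈17.5⌉ = 18.

n₁ = 7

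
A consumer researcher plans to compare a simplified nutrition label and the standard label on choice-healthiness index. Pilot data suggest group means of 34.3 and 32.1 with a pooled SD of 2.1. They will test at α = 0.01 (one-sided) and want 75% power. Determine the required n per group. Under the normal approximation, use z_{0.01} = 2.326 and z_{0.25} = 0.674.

Cohen's d = |M₁ − M₂| / SD_pooled = |34.3 − 32.1| / 2.1 = 2.2 / 2.1 = 1.048.
For two independent groups with equal n: n = 2·((z_{α} + z_β) / d)².
z_{α} + z_β = 2.326 + 0.674 = 3.000.
n = 2 × (3.000 / 1.048)² = 2 × 2.863² = 2 × 8.19 = 16.4.
Round up to the next whole participant.

n = 17 per group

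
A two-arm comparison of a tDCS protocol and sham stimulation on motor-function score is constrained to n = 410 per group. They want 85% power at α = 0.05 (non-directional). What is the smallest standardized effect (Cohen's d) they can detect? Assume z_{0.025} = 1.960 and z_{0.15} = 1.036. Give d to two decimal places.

For two independent groups of n = 410 each: d_min = (z_{α/2} + z_β)·√(2/n).
z-sum = 1.960 + 1.036 = 2.996.
d_min = 2.996 × √(2/410) = 2.996 × 0.0698 = 0.209.

d_min ≈ 0.21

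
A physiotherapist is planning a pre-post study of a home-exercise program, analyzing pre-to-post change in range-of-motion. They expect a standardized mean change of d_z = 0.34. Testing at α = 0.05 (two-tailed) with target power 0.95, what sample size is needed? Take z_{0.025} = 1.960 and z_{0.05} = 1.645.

n = 113 pairs

For a paired (one-sample on differences) test: n = ((z_{α/2} + z_β) / d)².
z_{α/2} + z_β = 1.960 + 1.645 = 3.605.
n = (3.605 / 0.34)² = 10.603² = 112.42.
Round up.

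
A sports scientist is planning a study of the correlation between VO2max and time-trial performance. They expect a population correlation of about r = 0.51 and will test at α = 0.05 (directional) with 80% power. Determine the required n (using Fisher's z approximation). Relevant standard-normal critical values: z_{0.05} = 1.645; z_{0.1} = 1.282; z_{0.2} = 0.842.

Fisher's z: C = ½·ln((1+r)/(1−r)) = ½·ln(3.0816) = 0.5627.
n = ((z_{α} + z_β)/C)² + 3.
(1.645 + 0.842) / 0.5627 = 2.487 / 0.5627 = 4.420.
n = 4.420² + 3 = 19.53 + 3 = 22.5.
Round up.

n = 23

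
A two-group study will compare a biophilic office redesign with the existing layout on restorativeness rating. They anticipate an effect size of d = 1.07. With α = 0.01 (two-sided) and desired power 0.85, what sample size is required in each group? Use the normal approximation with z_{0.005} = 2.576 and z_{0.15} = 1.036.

For two independent groups with equal n: n = 2·((z_{α/2} + z_β) / d)².
z_{α/2} + z_β = 2.576 + 1.036 = 3.612.
n = 2 × (3.612 / 1.07)² = 2 × 3.376² = 2 × 11.40 = 22.8.
Round up to the next whole participant.

n = 23 per group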